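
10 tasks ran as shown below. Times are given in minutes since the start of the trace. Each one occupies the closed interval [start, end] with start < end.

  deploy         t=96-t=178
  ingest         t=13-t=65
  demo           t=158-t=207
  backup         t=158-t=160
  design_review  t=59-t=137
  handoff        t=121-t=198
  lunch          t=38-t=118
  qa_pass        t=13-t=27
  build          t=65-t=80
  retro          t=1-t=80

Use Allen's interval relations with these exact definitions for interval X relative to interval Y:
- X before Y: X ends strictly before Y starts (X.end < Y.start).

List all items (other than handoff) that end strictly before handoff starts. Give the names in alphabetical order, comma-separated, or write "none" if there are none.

build, ingest, lunch, qa_pass, retro

Target handoff = [t=121, t=198].
backup [t=158, t=160] → during → no.
build [t=65, t=80] → before → yes.
demo [t=158, t=207] → overlapped-by → no.
deploy [t=96, t=178] → overlaps → no.
design_review [t=59, t=137] → overlaps → no.
ingest [t=13, t=65] → before → yes.
lunch [t=38, t=118] → before → yes.
qa_pass [t=13, t=27] → before → yes.
retro [t=1, t=80] → before → yes.
Result: build, ingest, lunch, qa_pass, retro.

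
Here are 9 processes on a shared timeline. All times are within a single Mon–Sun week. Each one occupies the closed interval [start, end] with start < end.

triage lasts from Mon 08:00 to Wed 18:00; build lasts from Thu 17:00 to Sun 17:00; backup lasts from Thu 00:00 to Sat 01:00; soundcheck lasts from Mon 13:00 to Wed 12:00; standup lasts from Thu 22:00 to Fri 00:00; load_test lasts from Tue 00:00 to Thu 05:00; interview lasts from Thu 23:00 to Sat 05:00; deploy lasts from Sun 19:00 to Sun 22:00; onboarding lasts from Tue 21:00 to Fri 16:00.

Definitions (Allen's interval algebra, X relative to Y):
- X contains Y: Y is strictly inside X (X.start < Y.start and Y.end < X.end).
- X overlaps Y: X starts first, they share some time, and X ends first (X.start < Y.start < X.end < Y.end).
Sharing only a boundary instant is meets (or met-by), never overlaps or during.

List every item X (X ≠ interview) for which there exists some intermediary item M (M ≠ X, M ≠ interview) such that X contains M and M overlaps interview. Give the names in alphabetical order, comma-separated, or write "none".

backup, build, onboarding

Target interview = [Thu 23:00, Sat 05:00].
Intermediaries M with M overlaps interview: backup, onboarding, standup.
Via backup — items with X contains backup: none.
Via onboarding — items with X contains onboarding: none.
Via standup — items with X contains standup: backup, build, onboarding.
Union: backup, build, onboarding.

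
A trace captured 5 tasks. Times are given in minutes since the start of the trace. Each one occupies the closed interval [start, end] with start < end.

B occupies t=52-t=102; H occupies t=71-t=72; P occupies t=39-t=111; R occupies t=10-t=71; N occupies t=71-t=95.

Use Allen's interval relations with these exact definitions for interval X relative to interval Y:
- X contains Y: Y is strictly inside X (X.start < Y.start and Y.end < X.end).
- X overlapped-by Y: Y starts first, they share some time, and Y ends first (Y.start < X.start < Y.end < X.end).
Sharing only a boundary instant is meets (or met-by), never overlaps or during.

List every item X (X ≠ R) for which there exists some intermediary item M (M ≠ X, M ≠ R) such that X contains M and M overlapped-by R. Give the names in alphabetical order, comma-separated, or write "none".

P

Target R = [t=10, t=71].
Intermediaries M with M overlapped-by R: B, P.
Via B — items with X contains B: P.
Via P — items with X contains P: none.
Union: P.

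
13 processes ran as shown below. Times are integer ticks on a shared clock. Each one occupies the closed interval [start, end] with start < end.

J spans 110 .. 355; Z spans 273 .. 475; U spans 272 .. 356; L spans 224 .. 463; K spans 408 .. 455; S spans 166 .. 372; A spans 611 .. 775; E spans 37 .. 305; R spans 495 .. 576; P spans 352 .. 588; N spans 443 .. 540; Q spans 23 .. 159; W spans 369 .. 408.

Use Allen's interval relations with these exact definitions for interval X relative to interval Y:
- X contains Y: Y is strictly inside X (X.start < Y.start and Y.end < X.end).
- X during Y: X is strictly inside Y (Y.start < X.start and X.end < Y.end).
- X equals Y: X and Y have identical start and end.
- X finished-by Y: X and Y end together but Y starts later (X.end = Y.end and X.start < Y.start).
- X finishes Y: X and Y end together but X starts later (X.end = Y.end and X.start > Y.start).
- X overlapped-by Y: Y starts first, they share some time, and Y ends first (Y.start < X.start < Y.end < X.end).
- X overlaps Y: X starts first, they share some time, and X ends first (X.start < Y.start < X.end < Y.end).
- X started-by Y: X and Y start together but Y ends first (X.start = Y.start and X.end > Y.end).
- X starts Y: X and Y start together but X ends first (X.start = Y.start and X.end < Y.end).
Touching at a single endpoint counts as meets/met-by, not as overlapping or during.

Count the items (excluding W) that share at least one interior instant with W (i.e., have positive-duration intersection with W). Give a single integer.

4

Target W = [369, 408].
A [611, 775] → after → no.
E [37, 305] → before → no.
J [110, 355] → before → no.
K [408, 455] → met-by → no.
L [224, 463] → contains → counts.
N [443, 540] → after → no.
P [352, 588] → contains → counts.
Q [23, 159] → before → no.
R [495, 576] → after → no.
S [166, 372] → overlaps → counts.
U [272, 356] → before → no.
Z [273, 475] → contains → counts.
Total: 4.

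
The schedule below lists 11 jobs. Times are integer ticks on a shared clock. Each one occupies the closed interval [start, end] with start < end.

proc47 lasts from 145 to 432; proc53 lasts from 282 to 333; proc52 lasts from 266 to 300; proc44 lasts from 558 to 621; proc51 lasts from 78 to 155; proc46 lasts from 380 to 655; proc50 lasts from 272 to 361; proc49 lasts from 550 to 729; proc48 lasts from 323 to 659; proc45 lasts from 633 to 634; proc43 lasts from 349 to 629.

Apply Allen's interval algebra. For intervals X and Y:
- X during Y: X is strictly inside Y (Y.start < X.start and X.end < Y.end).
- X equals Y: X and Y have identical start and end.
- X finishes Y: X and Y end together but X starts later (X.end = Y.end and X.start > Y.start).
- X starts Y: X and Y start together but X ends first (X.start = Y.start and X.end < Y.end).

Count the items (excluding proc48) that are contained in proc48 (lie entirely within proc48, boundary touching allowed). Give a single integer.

Target proc48 = [323, 659].
proc43 [349, 629] → during → counts.
proc44 [558, 621] → during → counts.
proc45 [633, 634] → during → counts.
proc46 [380, 655] → during → counts.
proc47 [145, 432] → overlaps → no.
proc49 [550, 729] → overlapped-by → no.
proc50 [272, 361] → overlaps → no.
proc51 [78, 155] → before → no.
proc52 [266, 300] → before → no.
proc53 [282, 333] → overlaps → no.
Total: 4.

4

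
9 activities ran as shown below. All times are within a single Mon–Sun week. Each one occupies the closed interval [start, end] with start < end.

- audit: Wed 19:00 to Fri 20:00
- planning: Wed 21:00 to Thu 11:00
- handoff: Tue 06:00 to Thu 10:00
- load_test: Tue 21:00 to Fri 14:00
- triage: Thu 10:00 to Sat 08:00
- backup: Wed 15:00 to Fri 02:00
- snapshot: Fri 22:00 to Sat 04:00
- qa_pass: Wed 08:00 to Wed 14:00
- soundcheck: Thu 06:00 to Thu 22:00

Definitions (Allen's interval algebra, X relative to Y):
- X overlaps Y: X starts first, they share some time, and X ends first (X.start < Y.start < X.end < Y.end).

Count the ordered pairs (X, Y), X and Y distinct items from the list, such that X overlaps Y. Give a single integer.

13

Checking all 72 ordered pairs for relation 'overlaps'; matching pairs in alphabetical order:
(audit, triage): audit overlaps triage ✓
(backup, audit): backup overlaps audit ✓
(backup, triage): backup overlaps triage ✓
(handoff, audit): handoff overlaps audit ✓
(handoff, backup): handoff overlaps backup ✓
(handoff, load_test): handoff overlaps load_test ✓
(handoff, planning): handoff overlaps planning ✓
(handoff, soundcheck): handoff overlaps soundcheck ✓
(load_test, audit): load_test overlaps audit ✓
(load_test, triage): load_test overlaps triage ✓
(planning, soundcheck): planning overlaps soundcheck ✓
(planning, triage): planning overlaps triage ✓
(soundcheck, triage): soundcheck overlaps triage ✓
Count: 13.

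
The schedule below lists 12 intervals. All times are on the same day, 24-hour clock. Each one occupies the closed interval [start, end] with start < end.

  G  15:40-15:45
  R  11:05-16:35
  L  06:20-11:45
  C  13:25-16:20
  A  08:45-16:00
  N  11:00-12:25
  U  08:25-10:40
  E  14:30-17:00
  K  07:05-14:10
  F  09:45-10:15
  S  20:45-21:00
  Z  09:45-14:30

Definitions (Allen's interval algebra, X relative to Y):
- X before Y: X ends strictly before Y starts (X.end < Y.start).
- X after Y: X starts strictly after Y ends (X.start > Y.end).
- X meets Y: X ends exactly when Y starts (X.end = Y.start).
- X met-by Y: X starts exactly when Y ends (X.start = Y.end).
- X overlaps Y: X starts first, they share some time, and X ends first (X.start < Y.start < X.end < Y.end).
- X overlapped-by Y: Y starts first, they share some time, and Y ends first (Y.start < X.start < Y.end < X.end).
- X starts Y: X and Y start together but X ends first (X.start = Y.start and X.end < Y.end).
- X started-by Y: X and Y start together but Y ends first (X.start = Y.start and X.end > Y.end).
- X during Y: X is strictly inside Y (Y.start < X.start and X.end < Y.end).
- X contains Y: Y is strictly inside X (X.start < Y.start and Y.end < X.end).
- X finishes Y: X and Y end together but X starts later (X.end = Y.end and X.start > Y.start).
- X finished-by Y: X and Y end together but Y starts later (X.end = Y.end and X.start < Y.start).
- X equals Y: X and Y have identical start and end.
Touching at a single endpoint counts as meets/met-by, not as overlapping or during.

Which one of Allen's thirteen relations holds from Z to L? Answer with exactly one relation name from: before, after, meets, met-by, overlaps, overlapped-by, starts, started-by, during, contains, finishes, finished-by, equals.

overlapped-by

Z = [09:45, 14:30]; L = [06:20, 11:45].
Compare endpoints: Z.start > L.start, Z.start < L.end, Z.end > L.start, Z.end > L.end.
That pattern is 'overlapped-by'.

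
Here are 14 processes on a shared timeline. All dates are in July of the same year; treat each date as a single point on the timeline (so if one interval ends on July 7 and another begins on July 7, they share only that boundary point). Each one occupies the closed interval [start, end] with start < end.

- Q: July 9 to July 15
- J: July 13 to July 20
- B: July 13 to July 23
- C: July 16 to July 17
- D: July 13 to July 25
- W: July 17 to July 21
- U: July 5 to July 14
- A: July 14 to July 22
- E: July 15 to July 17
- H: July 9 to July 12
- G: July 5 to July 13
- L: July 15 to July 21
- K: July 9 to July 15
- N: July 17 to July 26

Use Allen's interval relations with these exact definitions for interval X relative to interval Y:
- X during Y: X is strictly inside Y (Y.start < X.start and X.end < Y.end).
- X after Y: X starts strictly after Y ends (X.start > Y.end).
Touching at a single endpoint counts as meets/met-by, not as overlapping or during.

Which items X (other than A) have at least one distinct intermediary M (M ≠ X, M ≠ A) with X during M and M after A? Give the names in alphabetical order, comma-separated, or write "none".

Target A = [July 14, July 22].
Intermediaries M with M after A: none.
Union: none.

none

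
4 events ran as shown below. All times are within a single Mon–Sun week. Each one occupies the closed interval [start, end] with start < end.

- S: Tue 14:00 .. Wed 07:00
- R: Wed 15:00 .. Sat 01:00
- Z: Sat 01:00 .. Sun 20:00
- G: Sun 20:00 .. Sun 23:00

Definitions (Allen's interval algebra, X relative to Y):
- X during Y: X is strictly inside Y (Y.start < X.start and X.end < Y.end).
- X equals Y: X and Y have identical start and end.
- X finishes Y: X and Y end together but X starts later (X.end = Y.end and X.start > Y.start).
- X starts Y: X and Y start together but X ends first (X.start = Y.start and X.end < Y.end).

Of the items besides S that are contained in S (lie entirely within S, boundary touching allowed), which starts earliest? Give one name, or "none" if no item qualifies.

Target S = [Tue 14:00, Wed 07:00].
G [Sun 20:00, Sun 23:00] → after → excluded.
R [Wed 15:00, Sat 01:00] → after → excluded.
Z [Sat 01:00, Sun 20:00] → after → excluded.
No candidates → none.

none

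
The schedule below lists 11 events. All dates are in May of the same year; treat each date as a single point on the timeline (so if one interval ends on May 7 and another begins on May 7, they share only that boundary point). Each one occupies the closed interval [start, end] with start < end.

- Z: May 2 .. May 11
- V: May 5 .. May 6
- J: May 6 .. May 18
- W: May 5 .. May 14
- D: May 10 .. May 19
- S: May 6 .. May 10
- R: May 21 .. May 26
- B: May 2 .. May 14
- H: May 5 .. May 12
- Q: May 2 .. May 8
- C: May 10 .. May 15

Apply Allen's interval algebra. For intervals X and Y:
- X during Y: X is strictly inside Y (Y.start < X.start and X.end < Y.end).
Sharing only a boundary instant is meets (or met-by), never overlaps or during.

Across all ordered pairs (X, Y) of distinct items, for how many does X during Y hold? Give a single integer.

Checking all 110 ordered pairs for relation 'during'; matching pairs in alphabetical order:
(C, J): C during J ✓
(H, B): H during B ✓
(S, B): S during B ✓
(S, H): S during H ✓
(S, W): S during W ✓
(S, Z): S during Z ✓
(V, B): V during B ✓
(V, Q): V during Q ✓
(V, Z): V during Z ✓
Count: 9.

9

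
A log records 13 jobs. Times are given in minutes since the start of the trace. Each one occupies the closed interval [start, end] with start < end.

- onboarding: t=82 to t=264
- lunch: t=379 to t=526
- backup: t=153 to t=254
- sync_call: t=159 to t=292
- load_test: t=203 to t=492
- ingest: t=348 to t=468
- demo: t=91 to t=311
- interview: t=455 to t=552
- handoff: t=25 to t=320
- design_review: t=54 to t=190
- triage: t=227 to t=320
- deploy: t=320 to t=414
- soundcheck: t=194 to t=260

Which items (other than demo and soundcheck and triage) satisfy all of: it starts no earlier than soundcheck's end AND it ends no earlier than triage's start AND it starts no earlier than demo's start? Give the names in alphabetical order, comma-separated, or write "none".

Conditions: its start is no earlier than soundcheck's end (X.start >= t=260) AND its end is no earlier than triage's start (X.end >= t=227) AND its start is no earlier than demo's start (X.start >= t=91).
backup: start t=153 >= t=260? ✗; end t=254 >= t=227? ✓; start t=153 >= t=91? ✓ → no.
deploy: start t=320 >= t=260? ✓; end t=414 >= t=227? ✓; start t=320 >= t=91? ✓ → yes.
design_review: start t=54 >= t=260? ✗; end t=190 >= t=227? ✗; start t=54 >= t=91? ✗ → no.
handoff: start t=25 >= t=260? ✗; end t=320 >= t=227? ✓; start t=25 >= t=91? ✗ → no.
ingest: start t=348 >= t=260? ✓; end t=468 >= t=227? ✓; start t=348 >= t=91? ✓ → yes.
interview: start t=455 >= t=260? ✓; end t=552 >= t=227? ✓; start t=455 >= t=91? ✓ → yes.
load_test: start t=203 >= t=260? ✗; end t=492 >= t=227? ✓; start t=203 >= t=91? ✓ → no.
lunch: start t=379 >= t=260? ✓; end t=526 >= t=227? ✓; start t=379 >= t=91? ✓ → yes.
onboarding: start t=82 >= t=260? ✗; end t=264 >= t=227? ✓; start t=82 >= t=91? ✗ → no.
sync_call: start t=159 >= t=260? ✗; end t=292 >= t=227? ✓; start t=159 >= t=91? ✓ → no.
Result: deploy, ingest, interview, lunch.

deploy, ingest, interview, lunch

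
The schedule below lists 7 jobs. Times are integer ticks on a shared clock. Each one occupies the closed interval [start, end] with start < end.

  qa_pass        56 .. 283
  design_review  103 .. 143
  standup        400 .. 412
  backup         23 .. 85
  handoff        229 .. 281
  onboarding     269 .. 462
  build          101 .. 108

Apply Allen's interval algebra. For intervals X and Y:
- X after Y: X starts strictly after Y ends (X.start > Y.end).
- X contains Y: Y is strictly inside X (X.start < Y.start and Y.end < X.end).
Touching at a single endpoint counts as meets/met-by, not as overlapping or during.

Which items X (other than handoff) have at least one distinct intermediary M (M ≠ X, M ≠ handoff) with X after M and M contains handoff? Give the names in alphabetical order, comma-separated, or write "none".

Target handoff = [229, 281].
Intermediaries M with M contains handoff: qa_pass.
Via qa_pass — items with X after qa_pass: standup.
Union: standup.

standup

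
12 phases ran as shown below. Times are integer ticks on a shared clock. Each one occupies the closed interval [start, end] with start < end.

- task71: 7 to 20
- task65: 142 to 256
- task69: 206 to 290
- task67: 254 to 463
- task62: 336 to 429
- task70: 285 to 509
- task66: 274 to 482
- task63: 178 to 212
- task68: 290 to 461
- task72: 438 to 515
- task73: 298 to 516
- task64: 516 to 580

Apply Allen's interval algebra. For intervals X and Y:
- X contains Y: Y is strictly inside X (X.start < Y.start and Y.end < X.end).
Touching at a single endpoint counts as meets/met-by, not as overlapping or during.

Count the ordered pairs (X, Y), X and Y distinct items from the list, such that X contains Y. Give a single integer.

Checking all 132 ordered pairs for relation 'contains'; matching pairs in alphabetical order:
(task65, task63): task65 contains task63 ✓
(task66, task62): task66 contains task62 ✓
(task66, task68): task66 contains task68 ✓
(task67, task62): task67 contains task62 ✓
(task67, task68): task67 contains task68 ✓
(task68, task62): task68 contains task62 ✓
(task70, task62): task70 contains task62 ✓
(task70, task68): task70 contains task68 ✓
(task73, task62): task73 contains task62 ✓
(task73, task72): task73 contains task72 ✓
Count: 10.

10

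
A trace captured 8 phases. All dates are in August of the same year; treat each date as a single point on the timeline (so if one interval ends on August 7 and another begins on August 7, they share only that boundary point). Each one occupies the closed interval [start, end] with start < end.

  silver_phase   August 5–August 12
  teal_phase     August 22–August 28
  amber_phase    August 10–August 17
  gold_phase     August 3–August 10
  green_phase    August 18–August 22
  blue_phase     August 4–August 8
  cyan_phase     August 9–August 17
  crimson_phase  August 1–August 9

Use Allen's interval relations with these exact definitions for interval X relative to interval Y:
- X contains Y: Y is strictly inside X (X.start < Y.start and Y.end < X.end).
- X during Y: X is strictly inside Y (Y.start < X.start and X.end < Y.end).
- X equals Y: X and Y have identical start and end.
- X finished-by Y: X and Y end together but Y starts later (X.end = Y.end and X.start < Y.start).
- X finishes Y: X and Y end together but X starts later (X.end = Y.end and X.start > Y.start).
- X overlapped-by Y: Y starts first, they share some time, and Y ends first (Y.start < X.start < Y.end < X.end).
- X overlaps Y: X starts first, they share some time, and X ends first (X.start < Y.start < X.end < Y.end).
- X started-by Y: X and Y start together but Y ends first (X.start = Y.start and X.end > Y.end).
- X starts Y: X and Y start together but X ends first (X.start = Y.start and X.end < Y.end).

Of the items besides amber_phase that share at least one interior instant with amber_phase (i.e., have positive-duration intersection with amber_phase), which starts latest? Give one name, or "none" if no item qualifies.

cyan_phase

Target amber_phase = [August 10, August 17].
blue_phase [August 4, August 8] → before → excluded.
crimson_phase [August 1, August 9] → before → excluded.
cyan_phase [August 9, August 17] → finished-by → candidate.
gold_phase [August 3, August 10] → meets → excluded.
green_phase [August 18, August 22] → after → excluded.
silver_phase [August 5, August 12] → overlaps → candidate.
teal_phase [August 22, August 28] → after → excluded.
Among candidates, latest start is August 9 → cyan_phase.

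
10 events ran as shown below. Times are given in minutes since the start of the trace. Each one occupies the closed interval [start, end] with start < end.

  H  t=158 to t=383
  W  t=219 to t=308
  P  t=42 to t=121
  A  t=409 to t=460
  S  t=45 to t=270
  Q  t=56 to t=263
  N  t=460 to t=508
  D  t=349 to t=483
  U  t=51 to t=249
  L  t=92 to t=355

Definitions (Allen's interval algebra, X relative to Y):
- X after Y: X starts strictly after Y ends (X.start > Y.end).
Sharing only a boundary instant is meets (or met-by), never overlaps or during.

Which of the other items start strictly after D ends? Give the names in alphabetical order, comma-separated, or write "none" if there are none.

none

Target D = [t=349, t=483].
A [t=409, t=460] → during → no.
H [t=158, t=383] → overlaps → no.
L [t=92, t=355] → overlaps → no.
N [t=460, t=508] → overlapped-by → no.
P [t=42, t=121] → before → no.
Q [t=56, t=263] → before → no.
S [t=45, t=270] → before → no.
U [t=51, t=249] → before → no.
W [t=219, t=308] → before → no.
Result: none.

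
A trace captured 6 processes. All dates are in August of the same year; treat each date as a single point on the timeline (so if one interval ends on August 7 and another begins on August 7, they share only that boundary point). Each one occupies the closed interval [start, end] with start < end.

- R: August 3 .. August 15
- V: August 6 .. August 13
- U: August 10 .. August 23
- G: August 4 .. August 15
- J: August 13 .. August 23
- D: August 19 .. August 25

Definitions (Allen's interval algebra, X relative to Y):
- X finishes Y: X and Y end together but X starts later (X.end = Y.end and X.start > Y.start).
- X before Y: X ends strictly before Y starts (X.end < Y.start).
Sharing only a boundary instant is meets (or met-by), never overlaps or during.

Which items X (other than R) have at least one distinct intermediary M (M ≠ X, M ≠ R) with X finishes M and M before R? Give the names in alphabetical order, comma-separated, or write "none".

none

Target R = [August 3, August 15].
Intermediaries M with M before R: none.
Union: none.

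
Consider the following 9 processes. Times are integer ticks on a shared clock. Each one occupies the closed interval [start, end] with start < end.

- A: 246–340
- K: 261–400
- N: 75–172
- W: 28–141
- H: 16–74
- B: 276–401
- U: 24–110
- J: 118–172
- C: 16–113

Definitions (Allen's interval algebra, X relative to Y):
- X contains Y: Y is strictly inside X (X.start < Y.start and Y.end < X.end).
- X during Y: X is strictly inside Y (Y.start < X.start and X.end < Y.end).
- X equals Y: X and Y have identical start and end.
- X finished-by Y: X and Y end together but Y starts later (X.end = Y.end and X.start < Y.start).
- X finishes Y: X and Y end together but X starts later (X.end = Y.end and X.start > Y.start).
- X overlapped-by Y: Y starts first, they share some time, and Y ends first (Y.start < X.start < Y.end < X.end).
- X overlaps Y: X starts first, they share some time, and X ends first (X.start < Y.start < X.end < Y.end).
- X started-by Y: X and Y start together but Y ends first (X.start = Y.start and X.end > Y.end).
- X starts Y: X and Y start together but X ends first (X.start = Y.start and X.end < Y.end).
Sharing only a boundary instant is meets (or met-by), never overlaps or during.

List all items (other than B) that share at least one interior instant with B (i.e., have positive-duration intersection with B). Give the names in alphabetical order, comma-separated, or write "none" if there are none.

Target B = [276, 401].
A [246, 340] → overlaps → yes.
C [16, 113] → before → no.
H [16, 74] → before → no.
J [118, 172] → before → no.
K [261, 400] → overlaps → yes.
N [75, 172] → before → no.
U [24, 110] → before → no.
W [28, 141] → before → no.
Result: A, K.

A, K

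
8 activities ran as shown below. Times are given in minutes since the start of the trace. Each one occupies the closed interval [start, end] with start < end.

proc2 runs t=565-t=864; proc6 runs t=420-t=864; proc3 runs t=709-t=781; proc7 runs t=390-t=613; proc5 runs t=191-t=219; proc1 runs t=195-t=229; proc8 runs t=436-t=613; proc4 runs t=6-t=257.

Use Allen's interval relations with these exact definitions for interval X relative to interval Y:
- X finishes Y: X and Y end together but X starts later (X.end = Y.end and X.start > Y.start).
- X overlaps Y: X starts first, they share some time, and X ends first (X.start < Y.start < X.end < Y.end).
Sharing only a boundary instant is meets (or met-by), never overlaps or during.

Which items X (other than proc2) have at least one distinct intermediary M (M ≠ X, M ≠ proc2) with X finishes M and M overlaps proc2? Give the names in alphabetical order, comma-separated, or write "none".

proc8

Target proc2 = [t=565, t=864].
Intermediaries M with M overlaps proc2: proc7, proc8.
Via proc7 — items with X finishes proc7: proc8.
Via proc8 — items with X finishes proc8: none.
Union: proc8.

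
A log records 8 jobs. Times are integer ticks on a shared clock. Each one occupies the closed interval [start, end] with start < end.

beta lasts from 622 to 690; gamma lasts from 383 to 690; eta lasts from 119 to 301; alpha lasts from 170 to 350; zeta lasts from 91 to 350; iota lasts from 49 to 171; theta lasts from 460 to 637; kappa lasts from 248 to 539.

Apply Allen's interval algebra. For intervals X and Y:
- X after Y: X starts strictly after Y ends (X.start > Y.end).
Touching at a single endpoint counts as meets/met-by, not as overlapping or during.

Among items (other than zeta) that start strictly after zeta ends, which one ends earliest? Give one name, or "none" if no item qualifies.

theta

Target zeta = [91, 350].
alpha [170, 350] → finishes → excluded.
beta [622, 690] → after → candidate.
eta [119, 301] → during → excluded.
gamma [383, 690] → after → candidate.
iota [49, 171] → overlaps → excluded.
kappa [248, 539] → overlapped-by → excluded.
theta [460, 637] → after → candidate.
Among candidates, earliest end is 637 → theta.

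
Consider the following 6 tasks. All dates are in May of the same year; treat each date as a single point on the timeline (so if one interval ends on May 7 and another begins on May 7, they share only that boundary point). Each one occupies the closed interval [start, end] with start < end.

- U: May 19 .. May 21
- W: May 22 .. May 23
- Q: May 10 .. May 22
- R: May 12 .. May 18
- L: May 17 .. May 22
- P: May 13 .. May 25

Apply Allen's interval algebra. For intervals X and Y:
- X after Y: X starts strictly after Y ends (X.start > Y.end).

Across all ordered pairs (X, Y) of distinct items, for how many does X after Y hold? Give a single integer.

Checking all 30 ordered pairs for relation 'after'; matching pairs in alphabetical order:
(U, R): U after R ✓
(W, R): W after R ✓
(W, U): W after U ✓
Count: 3.

3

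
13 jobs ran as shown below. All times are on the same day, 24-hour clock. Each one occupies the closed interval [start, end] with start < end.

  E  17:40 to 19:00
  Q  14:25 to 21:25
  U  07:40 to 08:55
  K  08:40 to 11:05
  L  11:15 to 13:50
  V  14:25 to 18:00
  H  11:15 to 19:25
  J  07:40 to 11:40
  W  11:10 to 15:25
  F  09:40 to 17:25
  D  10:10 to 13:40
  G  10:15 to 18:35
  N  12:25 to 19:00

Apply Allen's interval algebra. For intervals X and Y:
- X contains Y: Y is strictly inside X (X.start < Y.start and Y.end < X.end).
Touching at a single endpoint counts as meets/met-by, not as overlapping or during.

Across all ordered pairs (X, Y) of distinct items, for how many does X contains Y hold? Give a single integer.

Checking all 156 ordered pairs for relation 'contains'; matching pairs in alphabetical order:
(F, D): F contains D ✓
(F, L): F contains L ✓
(F, W): F contains W ✓
(G, L): G contains L ✓
(G, V): G contains V ✓
(G, W): G contains W ✓
(H, E): H contains E ✓
(H, N): H contains N ✓
(H, V): H contains V ✓
(J, K): J contains K ✓
(N, V): N contains V ✓
(Q, E): Q contains E ✓
(W, L): W contains L ✓
Count: 13.

13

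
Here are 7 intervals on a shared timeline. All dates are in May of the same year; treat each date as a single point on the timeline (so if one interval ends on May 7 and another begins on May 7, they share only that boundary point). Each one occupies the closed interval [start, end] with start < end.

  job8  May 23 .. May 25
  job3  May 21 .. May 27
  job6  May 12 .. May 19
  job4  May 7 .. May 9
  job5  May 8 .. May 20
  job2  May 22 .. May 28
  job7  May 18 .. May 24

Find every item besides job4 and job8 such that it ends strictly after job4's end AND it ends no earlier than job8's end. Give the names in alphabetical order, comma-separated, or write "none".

Conditions: its end is strictly after job4's end (X.end > May 9) AND its end is no earlier than job8's end (X.end >= May 25).
job2: end May 28 > May 9? ✓; end May 28 >= May 25? ✓ → yes.
job3: end May 27 > May 9? ✓; end May 27 >= May 25? ✓ → yes.
job5: end May 20 > May 9? ✓; end May 20 >= May 25? ✗ → no.
job6: end May 19 > May 9? ✓; end May 19 >= May 25? ✗ → no.
job7: end May 24 > May 9? ✓; end May 24 >= May 25? ✗ → no.
Result: job2, job3.

job2, job3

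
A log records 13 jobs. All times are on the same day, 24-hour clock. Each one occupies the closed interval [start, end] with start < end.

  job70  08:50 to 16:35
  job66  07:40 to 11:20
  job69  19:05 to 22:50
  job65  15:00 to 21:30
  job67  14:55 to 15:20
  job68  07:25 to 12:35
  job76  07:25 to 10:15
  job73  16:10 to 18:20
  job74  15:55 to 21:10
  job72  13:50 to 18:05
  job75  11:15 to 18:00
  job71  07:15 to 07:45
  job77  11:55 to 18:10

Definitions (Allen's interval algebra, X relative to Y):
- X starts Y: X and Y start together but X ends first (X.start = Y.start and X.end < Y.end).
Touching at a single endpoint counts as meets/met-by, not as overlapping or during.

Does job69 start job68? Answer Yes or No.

No

job69 = [19:05, 22:50], job68 = [07:25, 12:35].
Actual relation of job69 to job68: after.
Asked whether 'starts' holds → No.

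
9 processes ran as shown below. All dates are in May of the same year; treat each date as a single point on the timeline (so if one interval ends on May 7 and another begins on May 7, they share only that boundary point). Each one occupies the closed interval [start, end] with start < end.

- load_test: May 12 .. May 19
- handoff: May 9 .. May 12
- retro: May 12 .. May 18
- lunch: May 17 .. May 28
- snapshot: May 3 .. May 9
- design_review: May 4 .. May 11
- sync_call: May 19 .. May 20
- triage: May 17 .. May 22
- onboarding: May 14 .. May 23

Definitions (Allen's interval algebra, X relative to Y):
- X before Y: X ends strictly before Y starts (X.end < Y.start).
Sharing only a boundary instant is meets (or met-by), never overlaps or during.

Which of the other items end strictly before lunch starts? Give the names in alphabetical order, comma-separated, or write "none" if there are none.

design_review, handoff, snapshot

Target lunch = [May 17, May 28].
design_review [May 4, May 11] → before → yes.
handoff [May 9, May 12] → before → yes.
load_test [May 12, May 19] → overlaps → no.
onboarding [May 14, May 23] → overlaps → no.
retro [May 12, May 18] → overlaps → no.
snapshot [May 3, May 9] → before → yes.
sync_call [May 19, May 20] → during → no.
triage [May 17, May 22] → starts → no.
Result: design_review, handoff, snapshot.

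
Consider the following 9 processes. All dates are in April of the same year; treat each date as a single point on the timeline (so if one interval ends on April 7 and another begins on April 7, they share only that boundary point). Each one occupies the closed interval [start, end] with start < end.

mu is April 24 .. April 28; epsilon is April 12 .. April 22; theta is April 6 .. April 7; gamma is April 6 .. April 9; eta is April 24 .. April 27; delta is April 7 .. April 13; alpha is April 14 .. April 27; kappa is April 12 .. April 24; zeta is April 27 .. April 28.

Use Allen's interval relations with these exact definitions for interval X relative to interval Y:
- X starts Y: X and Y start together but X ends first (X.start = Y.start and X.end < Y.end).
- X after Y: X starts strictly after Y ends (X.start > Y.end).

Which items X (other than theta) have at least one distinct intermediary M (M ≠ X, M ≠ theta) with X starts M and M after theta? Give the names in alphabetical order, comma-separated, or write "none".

Target theta = [April 6, April 7].
Intermediaries M with M after theta: alpha, epsilon, eta, kappa, mu, zeta.
Via alpha — items with X starts alpha: none.
Via epsilon — items with X starts epsilon: none.
Via eta — items with X starts eta: none.
Via kappa — items with X starts kappa: epsilon.
Via mu — items with X starts mu: eta.
Via zeta — items with X starts zeta: none.
Union: epsilon, eta.

epsilon, eta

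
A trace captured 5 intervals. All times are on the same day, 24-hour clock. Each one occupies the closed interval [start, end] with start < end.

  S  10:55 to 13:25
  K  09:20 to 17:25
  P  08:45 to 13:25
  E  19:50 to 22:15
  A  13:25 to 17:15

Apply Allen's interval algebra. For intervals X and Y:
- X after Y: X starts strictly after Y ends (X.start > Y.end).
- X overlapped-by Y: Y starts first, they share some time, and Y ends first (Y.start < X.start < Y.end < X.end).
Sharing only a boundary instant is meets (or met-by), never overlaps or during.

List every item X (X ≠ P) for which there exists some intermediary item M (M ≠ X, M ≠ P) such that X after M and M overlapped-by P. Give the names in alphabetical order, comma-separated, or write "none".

Target P = [08:45, 13:25].
Intermediaries M with M overlapped-by P: K.
Via K — items with X after K: E.
Union: E.

E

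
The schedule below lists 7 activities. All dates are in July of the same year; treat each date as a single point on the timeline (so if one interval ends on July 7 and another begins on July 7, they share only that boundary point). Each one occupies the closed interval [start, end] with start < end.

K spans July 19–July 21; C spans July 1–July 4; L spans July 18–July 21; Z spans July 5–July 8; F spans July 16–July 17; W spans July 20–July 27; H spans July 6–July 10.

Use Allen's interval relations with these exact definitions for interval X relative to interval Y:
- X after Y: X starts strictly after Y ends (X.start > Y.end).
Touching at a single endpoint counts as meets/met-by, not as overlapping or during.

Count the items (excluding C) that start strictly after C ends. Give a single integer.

Target C = [July 1, July 4].
F [July 16, July 17] → after → counts.
H [July 6, July 10] → after → counts.
K [July 19, July 21] → after → counts.
L [July 18, July 21] → after → counts.
W [July 20, July 27] → after → counts.
Z [July 5, July 8] → after → counts.
Total: 6.

6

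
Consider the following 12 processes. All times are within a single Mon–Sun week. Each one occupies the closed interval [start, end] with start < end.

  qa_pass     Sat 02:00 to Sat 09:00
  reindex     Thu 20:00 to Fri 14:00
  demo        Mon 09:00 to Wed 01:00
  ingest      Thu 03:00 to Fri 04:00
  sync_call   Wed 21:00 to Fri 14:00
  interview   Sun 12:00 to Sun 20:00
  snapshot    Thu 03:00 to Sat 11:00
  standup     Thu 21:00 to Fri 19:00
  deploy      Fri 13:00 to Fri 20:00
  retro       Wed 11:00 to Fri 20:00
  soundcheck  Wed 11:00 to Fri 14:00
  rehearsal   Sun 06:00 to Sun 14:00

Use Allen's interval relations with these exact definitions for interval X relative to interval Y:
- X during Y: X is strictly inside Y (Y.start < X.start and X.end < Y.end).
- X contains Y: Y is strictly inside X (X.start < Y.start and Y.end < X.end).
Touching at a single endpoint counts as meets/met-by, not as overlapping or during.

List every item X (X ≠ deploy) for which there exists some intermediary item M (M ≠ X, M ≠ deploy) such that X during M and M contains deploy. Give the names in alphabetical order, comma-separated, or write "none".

Target deploy = [Fri 13:00, Fri 20:00].
Intermediaries M with M contains deploy: snapshot.
Via snapshot — items with X during snapshot: qa_pass, reindex, standup.
Union: qa_pass, reindex, standup.

qa_pass, reindex, standup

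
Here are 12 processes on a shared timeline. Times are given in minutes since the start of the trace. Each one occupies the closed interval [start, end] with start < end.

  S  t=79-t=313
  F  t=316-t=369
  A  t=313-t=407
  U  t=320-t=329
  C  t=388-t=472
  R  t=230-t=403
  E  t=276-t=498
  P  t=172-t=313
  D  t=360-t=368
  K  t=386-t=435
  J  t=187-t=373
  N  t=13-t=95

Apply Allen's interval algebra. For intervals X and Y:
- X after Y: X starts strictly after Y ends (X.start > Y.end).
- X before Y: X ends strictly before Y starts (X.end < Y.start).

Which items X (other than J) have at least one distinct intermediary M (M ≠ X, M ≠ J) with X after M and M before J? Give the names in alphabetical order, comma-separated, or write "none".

A, C, D, E, F, K, P, R, U

Target J = [t=187, t=373].
Intermediaries M with M before J: N.
Via N — items with X after N: A, C, D, E, F, K, P, R, U.
Union: A, C, D, E, F, K, P, R, U.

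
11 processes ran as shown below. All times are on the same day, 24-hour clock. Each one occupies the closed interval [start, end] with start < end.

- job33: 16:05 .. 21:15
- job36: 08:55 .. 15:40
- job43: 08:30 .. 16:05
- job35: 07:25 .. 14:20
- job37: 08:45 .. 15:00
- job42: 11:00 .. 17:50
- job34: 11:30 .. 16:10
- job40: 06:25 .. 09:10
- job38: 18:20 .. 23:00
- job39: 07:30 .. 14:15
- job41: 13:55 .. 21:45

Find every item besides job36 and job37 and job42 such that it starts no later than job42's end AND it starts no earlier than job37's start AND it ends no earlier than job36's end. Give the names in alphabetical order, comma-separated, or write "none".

job33, job34, job41

Conditions: its start is no later than job42's end (X.start <= 17:50) AND its start is no earlier than job37's start (X.start >= 08:45) AND its end is no earlier than job36's end (X.end >= 15:40).
job33: start 16:05 <= 17:50? ✓; start 16:05 >= 08:45? ✓; end 21:15 >= 15:40? ✓ → yes.
job34: start 11:30 <= 17:50? ✓; start 11:30 >= 08:45? ✓; end 16:10 >= 15:40? ✓ → yes.
job35: start 07:25 <= 17:50? ✓; start 07:25 >= 08:45? ✗; end 14:20 >= 15:40? ✗ → no.
job38: start 18:20 <= 17:50? ✗; start 18:20 >= 08:45? ✓; end 23:00 >= 15:40? ✓ → no.
job39: start 07:30 <= 17:50? ✓; start 07:30 >= 08:45? ✗; end 14:15 >= 15:40? ✗ → no.
job40: start 06:25 <= 17:50? ✓; start 06:25 >= 08:45? ✗; end 09:10 >= 15:40? ✗ → no.
job41: start 13:55 <= 17:50? ✓; start 13:55 >= 08:45? ✓; end 21:45 >= 15:40? ✓ → yes.
job43: start 08:30 <= 17:50? ✓; start 08:30 >= 08:45? ✗; end 16:05 >= 15:40? ✓ → no.
Result: job33, job34, job41.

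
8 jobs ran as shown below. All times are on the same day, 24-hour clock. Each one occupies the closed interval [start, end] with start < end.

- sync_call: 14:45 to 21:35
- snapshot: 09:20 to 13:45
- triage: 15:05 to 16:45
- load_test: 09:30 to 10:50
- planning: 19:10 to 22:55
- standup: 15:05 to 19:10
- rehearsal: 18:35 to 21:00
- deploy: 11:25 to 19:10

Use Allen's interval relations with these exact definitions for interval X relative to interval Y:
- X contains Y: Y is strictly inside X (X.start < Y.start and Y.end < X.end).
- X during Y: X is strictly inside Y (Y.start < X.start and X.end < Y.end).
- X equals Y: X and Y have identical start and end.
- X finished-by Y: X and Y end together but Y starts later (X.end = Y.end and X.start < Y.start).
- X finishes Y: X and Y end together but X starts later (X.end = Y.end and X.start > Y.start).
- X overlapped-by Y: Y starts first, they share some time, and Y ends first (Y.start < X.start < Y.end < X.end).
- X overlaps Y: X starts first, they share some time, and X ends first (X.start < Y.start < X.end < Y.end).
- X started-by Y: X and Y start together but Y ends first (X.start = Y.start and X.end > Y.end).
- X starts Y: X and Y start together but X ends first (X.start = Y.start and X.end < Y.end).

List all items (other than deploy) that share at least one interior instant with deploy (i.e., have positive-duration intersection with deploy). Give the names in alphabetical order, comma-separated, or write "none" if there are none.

Target deploy = [11:25, 19:10].
load_test [09:30, 10:50] → before → no.
planning [19:10, 22:55] → met-by → no.
rehearsal [18:35, 21:00] → overlapped-by → yes.
snapshot [09:20, 13:45] → overlaps → yes.
standup [15:05, 19:10] → finishes → yes.
sync_call [14:45, 21:35] → overlapped-by → yes.
triage [15:05, 16:45] → during → yes.
Result: rehearsal, snapshot, standup, sync_call, triage.

rehearsal, snapshot, standup, sync_call, triage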